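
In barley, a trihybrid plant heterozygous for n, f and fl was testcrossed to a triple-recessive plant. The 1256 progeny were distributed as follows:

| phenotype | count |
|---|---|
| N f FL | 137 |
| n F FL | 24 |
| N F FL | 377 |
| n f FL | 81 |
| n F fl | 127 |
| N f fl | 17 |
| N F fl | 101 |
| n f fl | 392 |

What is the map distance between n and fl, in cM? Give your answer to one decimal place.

17.8 cM

The two most frequent reciprocal classes, N F FL and n f fl, are the parental types, so the F1 was N F FL / n f fl.
The two rarest classes, n F FL and N f fl, are the double crossovers. Comparing them with the parentals, only the n allele has switched, so n is the middle locus and the order is f – n – fl.
Crossovers in the n–fl interval produce the single-crossover classes N F fl and n f FL (101 + 81 = 182) plus the double crossovers (41).
RF(n–fl) = (182 + 41) / 1256 = 223/1256 = 0.1775 → 17.8 cM.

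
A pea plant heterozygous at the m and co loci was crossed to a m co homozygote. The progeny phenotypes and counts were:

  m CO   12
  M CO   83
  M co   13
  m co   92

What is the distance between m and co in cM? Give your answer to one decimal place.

The two most frequent classes, M CO (83) and m co (92), are the parental types, so the F1 was M CO / m co.
The recombinant classes are M co and m CO: 13 + 12 = 25.
Recombination frequency = 25/200 = 0.1250 ≈ 12.5%, i.e. 12.5 cM.

12.5 cM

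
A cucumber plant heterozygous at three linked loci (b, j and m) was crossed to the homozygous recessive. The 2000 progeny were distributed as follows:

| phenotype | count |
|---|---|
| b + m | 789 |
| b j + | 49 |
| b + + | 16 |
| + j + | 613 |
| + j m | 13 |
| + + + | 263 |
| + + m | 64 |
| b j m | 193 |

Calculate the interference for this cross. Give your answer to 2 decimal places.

The two most frequent reciprocal classes, b + m and + j +, are the parental types, so the F1 was b + m / + j +.
The two rarest classes, b + + and + j m, are the double crossovers. Comparing them with the parentals, only the m allele has switched, so m is the middle locus and the order is b – m – j.
b–m: (113 + 29)/2000 = 0.0710; m–j: (456 + 29)/2000 = 0.2425.
Expected DCO frequency = 0.0710 × 0.2425 ≈ 0.01722; observed = 29/2000 ≈ 0.01450.
Coefficient of coincidence = 0.01450/0.01722 ≈ 0.84; interference = 1 − 0.84 = 0.16.

0.16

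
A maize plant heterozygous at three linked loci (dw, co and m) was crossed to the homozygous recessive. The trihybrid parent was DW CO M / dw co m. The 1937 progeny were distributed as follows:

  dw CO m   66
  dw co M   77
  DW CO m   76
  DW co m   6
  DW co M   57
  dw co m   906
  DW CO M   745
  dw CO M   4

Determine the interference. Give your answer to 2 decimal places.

The two rarest classes, dw CO M and DW co m, are the double crossovers. Comparing them with the parentals, only the dw allele has switched, so dw is the middle locus and the order is m – dw – co.
m–dw: (153 + 10)/1937 = 0.0842; dw–co: (123 + 10)/1937 = 0.0687.
Expected DCO frequency = 0.0842 × 0.0687 ≈ 0.00578; observed = 10/1937 ≈ 0.00516.
Coefficient of coincidence = 0.00516/0.00578 ≈ 0.89; interference = 1 − 0.89 = 0.11.

0.11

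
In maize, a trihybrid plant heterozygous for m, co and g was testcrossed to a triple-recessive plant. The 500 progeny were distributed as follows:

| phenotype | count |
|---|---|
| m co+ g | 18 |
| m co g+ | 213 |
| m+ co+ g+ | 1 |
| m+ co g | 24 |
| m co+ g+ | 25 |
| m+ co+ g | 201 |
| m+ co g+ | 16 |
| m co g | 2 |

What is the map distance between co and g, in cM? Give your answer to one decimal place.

The two most frequent reciprocal classes, m co g+ and m+ co+ g, are the parental types, so the F1 was m co g+ / m+ co+ g.
The two rarest classes, m co g and m+ co+ g+, are the double crossovers. Comparing them with the parentals, only the g allele has switched, so g is the middle locus and the order is m – g – co.
Crossovers in the g–co interval produce the single-crossover classes m co+ g+ and m+ co g (25 + 24 = 49) plus the double crossovers (3).
RF(g–co) = (49 + 3) / 500 = 52/500 = 0.1040 → 10.4 cM.

10.4 cM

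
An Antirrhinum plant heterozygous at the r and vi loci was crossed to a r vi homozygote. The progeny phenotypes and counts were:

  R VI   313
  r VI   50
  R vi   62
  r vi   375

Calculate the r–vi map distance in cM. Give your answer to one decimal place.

The two most frequent classes, R VI (313) and r vi (375), are the parental types, so the F1 was R VI / r vi.
The recombinant classes are R vi and r VI: 62 + 50 = 112.
Recombination frequency = 112/800 = 0.1400 ≈ 14.0%, i.e. 14.0 cM.

14.0 cM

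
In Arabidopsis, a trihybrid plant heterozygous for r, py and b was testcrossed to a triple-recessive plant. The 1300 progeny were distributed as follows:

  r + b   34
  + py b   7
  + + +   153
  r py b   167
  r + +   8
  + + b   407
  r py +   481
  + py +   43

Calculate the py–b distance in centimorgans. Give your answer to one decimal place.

The two most frequent reciprocal classes, r py + and + + b, are the parental types, so the F1 was r py + / + + b.
The two rarest classes, r + + and + py b, are the double crossovers. Comparing them with the parentals, only the py allele has switched, so py is the middle locus and the order is b – py – r.
Crossovers in the b–py interval produce the single-crossover classes r py b and + + + (167 + 153 = 320) plus the double crossovers (15).
RF(b–py) = (320 + 15) / 1300 = 335/1300 = 0.2577 → 25.8 centimorgans.

25.8 centimorgans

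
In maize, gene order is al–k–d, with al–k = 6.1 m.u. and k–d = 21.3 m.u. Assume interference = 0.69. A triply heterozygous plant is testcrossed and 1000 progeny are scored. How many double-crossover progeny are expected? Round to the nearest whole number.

4

Map distances give recombination frequencies of 0.061 and 0.213 for the two intervals.
With interference 0.69 (so coincidence = 0.31), expected double-crossover frequency = 0.061 × 0.213 × 0.31 = 0.00403.
Expected number = 0.00403 × 1000 = 4.03 ≈ 4.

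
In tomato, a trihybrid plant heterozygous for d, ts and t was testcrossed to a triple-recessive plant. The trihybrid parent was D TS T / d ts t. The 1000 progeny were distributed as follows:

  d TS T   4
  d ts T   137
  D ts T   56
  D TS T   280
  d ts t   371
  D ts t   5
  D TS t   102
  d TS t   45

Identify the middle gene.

d

The two rarest classes, d TS T and D ts t, are the double crossovers. Comparing them with the parentals, only the d allele has switched, so d is the middle locus and the order is ts – d – t.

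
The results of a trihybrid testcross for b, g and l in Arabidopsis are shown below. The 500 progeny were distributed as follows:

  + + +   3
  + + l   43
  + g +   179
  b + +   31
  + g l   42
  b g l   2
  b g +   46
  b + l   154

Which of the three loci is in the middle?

g

The two most frequent reciprocal classes, + g + and b + l, are the parental types, so the F1 was + g + / b + l.
The two rarest classes, + + + and b g l, are the double crossovers. Comparing them with the parentals, only the g allele has switched, so g is the middle locus and the order is l – g – b.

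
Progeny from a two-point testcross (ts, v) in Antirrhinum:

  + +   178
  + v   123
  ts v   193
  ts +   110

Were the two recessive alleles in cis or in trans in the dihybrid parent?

The two most frequent classes are + + (178) and ts v (193); these are the parental (non-recombinant) types.
So the F1 carried + + on one chromosome and ts v on the other — the recessive alleles are on the same chromosome (cis / coupling).

cis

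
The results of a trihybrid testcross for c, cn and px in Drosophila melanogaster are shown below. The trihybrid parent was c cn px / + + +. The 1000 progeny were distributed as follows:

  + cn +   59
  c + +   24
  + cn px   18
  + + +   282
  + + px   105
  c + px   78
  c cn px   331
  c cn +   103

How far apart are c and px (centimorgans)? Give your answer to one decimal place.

The two rarest classes, + cn px and c + +, are the double crossovers. Comparing them with the parentals, only the c allele has switched, so c is the middle locus and the order is px – c – cn.
Crossovers in the px–c interval produce the single-crossover classes c cn + and + + px (103 + 105 = 208) plus the double crossovers (42).
RF(px–c) = (208 + 42) / 1000 = 250/1000 = 0.2500 → 25.0 centimorgans.

25.0 centimorgans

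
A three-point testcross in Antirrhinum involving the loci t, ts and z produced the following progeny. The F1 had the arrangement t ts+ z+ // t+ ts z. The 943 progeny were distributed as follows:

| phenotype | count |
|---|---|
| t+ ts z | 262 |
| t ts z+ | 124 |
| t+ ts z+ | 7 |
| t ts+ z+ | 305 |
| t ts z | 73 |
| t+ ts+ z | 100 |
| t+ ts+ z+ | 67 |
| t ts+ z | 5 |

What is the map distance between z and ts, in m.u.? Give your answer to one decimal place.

25.0 m.u.

The two rarest classes, t ts+ z and t+ ts z+, are the double crossovers. Comparing them with the parentals, only the z allele has switched, so z is the middle locus and the order is ts – z – t.
Crossovers in the ts–z interval produce the single-crossover classes t ts z+ and t+ ts+ z (124 + 100 = 224) plus the double crossovers (12).
RF(ts–z) = (224 + 12) / 943 = 236/943 = 0.2503 → 25.0 m.u.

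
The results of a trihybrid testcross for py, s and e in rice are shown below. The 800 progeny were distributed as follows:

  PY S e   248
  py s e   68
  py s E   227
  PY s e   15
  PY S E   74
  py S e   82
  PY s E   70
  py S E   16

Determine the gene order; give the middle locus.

The two most frequent reciprocal classes, PY S e and py s E, are the parental types, so the F1 was PY S e / py s E.
The two rarest classes, PY s e and py S E, are the double crossovers. Comparing them with the parentals, only the s allele has switched, so s is the middle locus and the order is e – s – py.

s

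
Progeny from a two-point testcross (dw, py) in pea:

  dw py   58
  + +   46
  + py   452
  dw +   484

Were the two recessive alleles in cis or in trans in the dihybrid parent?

The two most frequent classes are + py (452) and dw + (484); these are the parental (non-recombinant) types.
So the F1 carried + py on one chromosome and dw + on the other — the recessive alleles are on opposite chromosomes (trans / repulsion).

trans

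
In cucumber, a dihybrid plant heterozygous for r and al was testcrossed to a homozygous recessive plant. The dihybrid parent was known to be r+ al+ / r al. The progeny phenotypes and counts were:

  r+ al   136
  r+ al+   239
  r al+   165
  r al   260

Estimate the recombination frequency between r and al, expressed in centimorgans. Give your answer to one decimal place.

The recombinant classes are r+ al and r al+: 136 + 165 = 301.
Recombination frequency = 301/800 = 0.3762 ≈ 37.6%, i.e. 37.6 centimorgans.

37.6 centimorgans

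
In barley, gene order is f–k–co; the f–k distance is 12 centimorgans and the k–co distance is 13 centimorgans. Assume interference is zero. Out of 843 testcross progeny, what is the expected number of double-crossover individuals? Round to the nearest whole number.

13

Map distances give recombination frequencies of 0.120 and 0.130 for the two intervals.
With no interference, expected double-crossover frequency = 0.120 × 0.130 = 0.01560.
Expected number = 0.01560 × 843 = 13.15 ≈ 13.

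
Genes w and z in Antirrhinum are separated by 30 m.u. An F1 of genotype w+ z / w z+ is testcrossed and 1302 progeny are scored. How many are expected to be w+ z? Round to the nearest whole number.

A map distance of 30 m.u. corresponds to a recombination frequency of 0.300.
The F1 is w+ z / w z+, so w+ z is a parental gamete class with expected frequency (1 − r)/2 = 0.700/2 = 0.3500.
Expected number = 0.3500 × 1302 = 455.70 ≈ 456.

456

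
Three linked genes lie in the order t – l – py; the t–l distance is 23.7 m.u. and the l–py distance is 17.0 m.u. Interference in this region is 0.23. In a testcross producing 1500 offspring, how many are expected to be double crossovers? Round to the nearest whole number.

Map distances give recombination frequencies of 0.237 and 0.170 for the two intervals.
With interference 0.23 (so coincidence = 0.77), expected double-crossover frequency = 0.237 × 0.170 × 0.77 = 0.03102.
Expected number = 0.03102 × 1500 = 46.53 ≈ 47.

47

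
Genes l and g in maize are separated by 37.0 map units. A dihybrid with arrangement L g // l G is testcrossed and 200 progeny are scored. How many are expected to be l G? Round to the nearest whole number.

63

A map distance of 37.0 map units corresponds to a recombination frequency of 0.370.
The F1 is L g / l G, so l G is a parental gamete class with expected frequency (1 − r)/2 = 0.630/2 = 0.3150.
Expected number = 0.3150 × 200 = 63.00 ≈ 63.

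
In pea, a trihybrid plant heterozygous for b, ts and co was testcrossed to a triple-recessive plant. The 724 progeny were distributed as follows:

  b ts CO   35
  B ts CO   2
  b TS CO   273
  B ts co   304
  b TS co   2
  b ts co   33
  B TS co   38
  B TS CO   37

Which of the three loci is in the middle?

co

The two most frequent reciprocal classes, B ts co and b TS CO, are the parental types, so the F1 was B ts co / b TS CO.
The two rarest classes, B ts CO and b TS co, are the double crossovers. Comparing them with the parentals, only the co allele has switched, so co is the middle locus and the order is b – co – ts.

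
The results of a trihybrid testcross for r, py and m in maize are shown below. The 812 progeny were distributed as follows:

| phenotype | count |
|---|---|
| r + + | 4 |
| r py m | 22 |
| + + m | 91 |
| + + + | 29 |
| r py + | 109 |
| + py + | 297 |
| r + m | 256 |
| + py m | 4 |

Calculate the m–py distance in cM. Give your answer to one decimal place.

The two most frequent reciprocal classes, r + m and + py +, are the parental types, so the F1 was r + m / + py +.
The two rarest classes, r + + and + py m, are the double crossovers. Comparing them with the parentals, only the m allele has switched, so m is the middle locus and the order is r – m – py.
Crossovers in the m–py interval produce the single-crossover classes r py m and + + + (22 + 29 = 51) plus the double crossovers (8).
RF(m–py) = (51 + 8) / 812 = 59/812 = 0.0727 → 7.3 cM.

7.3 cM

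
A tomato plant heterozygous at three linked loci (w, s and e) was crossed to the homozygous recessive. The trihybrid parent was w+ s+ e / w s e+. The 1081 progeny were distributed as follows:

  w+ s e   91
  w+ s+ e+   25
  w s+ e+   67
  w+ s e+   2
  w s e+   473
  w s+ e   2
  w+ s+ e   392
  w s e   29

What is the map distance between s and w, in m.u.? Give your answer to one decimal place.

The two rarest classes, w s+ e and w+ s e+, are the double crossovers. Comparing them with the parentals, only the w allele has switched, so w is the middle locus and the order is e – w – s.
Crossovers in the w–s interval produce the single-crossover classes w+ s e and w s+ e+ (91 + 67 = 158) plus the double crossovers (4).
RF(w–s) = (158 + 4) / 1081 = 162/1081 = 0.1499 → 15.0 m.u.

15.0 m.u.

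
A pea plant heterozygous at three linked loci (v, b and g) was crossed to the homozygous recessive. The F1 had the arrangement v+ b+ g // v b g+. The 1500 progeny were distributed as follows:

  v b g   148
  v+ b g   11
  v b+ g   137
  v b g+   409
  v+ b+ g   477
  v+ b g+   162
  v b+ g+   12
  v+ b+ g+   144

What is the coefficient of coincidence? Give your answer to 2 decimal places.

The two rarest classes, v+ b g and v b+ g+, are the double crossovers. Comparing them with the parentals, only the b allele has switched, so b is the middle locus and the order is g – b – v.
g–b: (292 + 23)/1500 = 0.2100; b–v: (299 + 23)/1500 = 0.2147.
Expected DCO frequency = 0.2100 × 0.2147 ≈ 0.04509; observed = 23/1500 ≈ 0.01533.
Coefficient of coincidence = 0.01533/0.04509 ≈ 0.34.

0.34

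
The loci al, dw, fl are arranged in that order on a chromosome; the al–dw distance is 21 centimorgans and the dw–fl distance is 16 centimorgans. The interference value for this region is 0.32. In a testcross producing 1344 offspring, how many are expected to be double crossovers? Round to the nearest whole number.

31

Map distances give recombination frequencies of 0.210 and 0.160 for the two intervals.
With interference 0.32 (so coincidence = 0.68), expected double-crossover frequency = 0.210 × 0.160 × 0.68 = 0.02285.
Expected number = 0.02285 × 1344 = 30.71 ≈ 31.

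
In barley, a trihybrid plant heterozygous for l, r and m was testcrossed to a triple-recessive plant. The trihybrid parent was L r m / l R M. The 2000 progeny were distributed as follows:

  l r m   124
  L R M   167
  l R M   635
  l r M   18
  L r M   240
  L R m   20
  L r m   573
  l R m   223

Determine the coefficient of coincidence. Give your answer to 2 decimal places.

The two rarest classes, L R m and l r M, are the double crossovers. Comparing them with the parentals, only the r allele has switched, so r is the middle locus and the order is l – r – m.
l–r: (291 + 38)/2000 = 0.1645; r–m: (463 + 38)/2000 = 0.2505.
Expected DCO frequency = 0.1645 × 0.2505 ≈ 0.04121; observed = 38/2000 ≈ 0.01900.
Coefficient of coincidence = 0.01900/0.04121 ≈ 0.46.

0.46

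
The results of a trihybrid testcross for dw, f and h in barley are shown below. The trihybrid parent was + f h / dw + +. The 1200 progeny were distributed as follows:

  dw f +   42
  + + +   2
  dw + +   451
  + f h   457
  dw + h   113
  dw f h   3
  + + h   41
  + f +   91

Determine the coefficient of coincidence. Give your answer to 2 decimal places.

The two rarest classes, dw f h and + + +, are the double crossovers. Comparing them with the parentals, only the dw allele has switched, so dw is the middle locus and the order is h – dw – f.
h–dw: (204 + 5)/1200 = 0.1742; dw–f: (83 + 5)/1200 = 0.0733.
Expected DCO frequency = 0.1742 × 0.0733 ≈ 0.01277; observed = 5/1200 ≈ 0.00417.
Coefficient of coincidence = 0.00417/0.01277 ≈ 0.33.

0.33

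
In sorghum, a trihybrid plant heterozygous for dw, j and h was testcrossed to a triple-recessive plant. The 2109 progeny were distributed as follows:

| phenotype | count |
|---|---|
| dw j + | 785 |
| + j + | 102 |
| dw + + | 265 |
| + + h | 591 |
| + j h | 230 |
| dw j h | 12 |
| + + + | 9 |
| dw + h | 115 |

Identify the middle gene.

The two most frequent reciprocal classes, + + h and dw j +, are the parental types, so the F1 was + + h / dw j +.
The two rarest classes, + + + and dw j h, are the double crossovers. Comparing them with the parentals, only the h allele has switched, so h is the middle locus and the order is dw – h – j.

h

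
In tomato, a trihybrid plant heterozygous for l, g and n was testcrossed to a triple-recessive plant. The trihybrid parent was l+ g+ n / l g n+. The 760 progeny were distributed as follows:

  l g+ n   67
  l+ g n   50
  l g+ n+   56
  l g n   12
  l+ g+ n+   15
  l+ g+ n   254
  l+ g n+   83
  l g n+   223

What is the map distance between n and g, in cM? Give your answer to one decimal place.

17.5 cM

The two rarest classes, l+ g+ n+ and l g n, are the double crossovers. Comparing them with the parentals, only the n allele has switched, so n is the middle locus and the order is g – n – l.
Crossovers in the g–n interval produce the single-crossover classes l+ g n and l g+ n+ (50 + 56 = 106) plus the double crossovers (27).
RF(g–n) = (106 + 27) / 760 = 133/760 = 0.1750 → 17.5 cM.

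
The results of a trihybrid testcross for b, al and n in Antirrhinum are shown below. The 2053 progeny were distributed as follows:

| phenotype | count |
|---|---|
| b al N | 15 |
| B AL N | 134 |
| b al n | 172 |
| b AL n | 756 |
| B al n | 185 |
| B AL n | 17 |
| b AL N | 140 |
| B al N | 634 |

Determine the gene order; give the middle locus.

b

The two most frequent reciprocal classes, B al N and b AL n, are the parental types, so the F1 was B al N / b AL n.
The two rarest classes, b al N and B AL n, are the double crossovers. Comparing them with the parentals, only the b allele has switched, so b is the middle locus and the order is al – b – n.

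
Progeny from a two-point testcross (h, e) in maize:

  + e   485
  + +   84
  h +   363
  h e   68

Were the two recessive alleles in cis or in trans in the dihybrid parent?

trans

The two most frequent classes are + e (485) and h + (363); these are the parental (non-recombinant) types.
So the F1 carried + e on one chromosome and h + on the other — the recessive alleles are on opposite chromosomes (trans / repulsion).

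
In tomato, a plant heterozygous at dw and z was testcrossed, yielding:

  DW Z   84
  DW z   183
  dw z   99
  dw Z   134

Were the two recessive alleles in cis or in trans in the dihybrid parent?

trans

The two most frequent classes are DW z (183) and dw Z (134); these are the parental (non-recombinant) types.
So the F1 carried DW z on one chromosome and dw Z on the other — the recessive alleles are on opposite chromosomes (trans / repulsion).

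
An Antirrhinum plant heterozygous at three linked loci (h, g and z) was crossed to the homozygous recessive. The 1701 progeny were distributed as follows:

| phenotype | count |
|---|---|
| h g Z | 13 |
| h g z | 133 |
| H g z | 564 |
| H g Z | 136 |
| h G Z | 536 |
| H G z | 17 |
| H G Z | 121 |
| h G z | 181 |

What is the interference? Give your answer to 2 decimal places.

The two most frequent reciprocal classes, h G Z and H g z, are the parental types, so the F1 was h G Z / H g z.
The two rarest classes, h g Z and H G z, are the double crossovers. Comparing them with the parentals, only the g allele has switched, so g is the middle locus and the order is h – g – z.
h–g: (254 + 30)/1701 = 0.1670; g–z: (317 + 30)/1701 = 0.2040.
Expected DCO frequency = 0.1670 × 0.2040 ≈ 0.03407; observed = 30/1701 ≈ 0.01764.
Coefficient of coincidence = 0.01764/0.03407 ≈ 0.52; interference = 1 − 0.52 = 0.48.

0.48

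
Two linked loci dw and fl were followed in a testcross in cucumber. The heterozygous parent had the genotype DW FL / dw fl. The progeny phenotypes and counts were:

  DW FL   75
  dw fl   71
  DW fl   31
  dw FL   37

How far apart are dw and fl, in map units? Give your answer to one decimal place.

The recombinant classes are DW fl and dw FL: 31 + 37 = 68.
Recombination frequency = 68/214 = 0.3178 ≈ 31.8%, i.e. 31.8 map units.

31.8 map units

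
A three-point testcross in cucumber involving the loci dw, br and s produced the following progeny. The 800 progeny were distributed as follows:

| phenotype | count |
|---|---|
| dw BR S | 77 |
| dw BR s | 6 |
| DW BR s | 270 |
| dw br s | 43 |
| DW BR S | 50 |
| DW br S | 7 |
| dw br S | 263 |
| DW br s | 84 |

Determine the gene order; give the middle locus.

The two most frequent reciprocal classes, dw br S and DW BR s, are the parental types, so the F1 was dw br S / DW BR s.
The two rarest classes, DW br S and dw BR s, are the double crossovers. Comparing them with the parentals, only the dw allele has switched, so dw is the middle locus and the order is s – dw – br.

dw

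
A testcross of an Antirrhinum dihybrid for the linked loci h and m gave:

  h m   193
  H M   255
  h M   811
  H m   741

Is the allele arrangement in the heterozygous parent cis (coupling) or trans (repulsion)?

trans

The two most frequent classes are H m (741) and h M (811); these are the parental (non-recombinant) types.
So the F1 carried H m on one chromosome and h M on the other — the recessive alleles are on opposite chromosomes (trans / repulsion).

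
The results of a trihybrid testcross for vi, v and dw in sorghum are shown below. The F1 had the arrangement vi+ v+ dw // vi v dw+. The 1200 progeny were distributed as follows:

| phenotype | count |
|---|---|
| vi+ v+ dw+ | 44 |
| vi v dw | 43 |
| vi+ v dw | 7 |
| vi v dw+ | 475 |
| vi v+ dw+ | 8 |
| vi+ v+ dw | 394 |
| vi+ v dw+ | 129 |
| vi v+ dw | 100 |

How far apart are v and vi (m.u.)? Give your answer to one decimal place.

20.3 m.u.

The two rarest classes, vi+ v dw and vi v+ dw+, are the double crossovers. Comparing them with the parentals, only the v allele has switched, so v is the middle locus and the order is vi – v – dw.
Crossovers in the vi–v interval produce the single-crossover classes vi v+ dw and vi+ v dw+ (100 + 129 = 229) plus the double crossovers (15).
RF(vi–v) = (229 + 15) / 1200 = 244/1200 = 0.2033 → 20.3 m.u.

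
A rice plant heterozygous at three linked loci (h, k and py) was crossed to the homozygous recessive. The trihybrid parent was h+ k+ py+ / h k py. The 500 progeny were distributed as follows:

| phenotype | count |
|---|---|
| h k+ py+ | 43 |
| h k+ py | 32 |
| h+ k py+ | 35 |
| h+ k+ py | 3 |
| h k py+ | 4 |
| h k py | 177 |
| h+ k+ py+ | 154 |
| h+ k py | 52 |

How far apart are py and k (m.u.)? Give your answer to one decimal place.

The two rarest classes, h+ k+ py and h k py+, are the double crossovers. Comparing them with the parentals, only the py allele has switched, so py is the middle locus and the order is k – py – h.
Crossovers in the k–py interval produce the single-crossover classes h+ k py+ and h k+ py (35 + 32 = 67) plus the double crossovers (7).
RF(k–py) = (67 + 7) / 500 = 74/500 = 0.1480 → 14.8 m.u.

14.8 m.u.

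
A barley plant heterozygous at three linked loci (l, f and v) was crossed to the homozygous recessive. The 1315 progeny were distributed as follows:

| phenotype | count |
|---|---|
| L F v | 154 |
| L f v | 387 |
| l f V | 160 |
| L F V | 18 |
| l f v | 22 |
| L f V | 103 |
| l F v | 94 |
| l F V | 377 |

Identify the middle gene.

l

The two most frequent reciprocal classes, L f v and l F V, are the parental types, so the F1 was L f v / l F V.
The two rarest classes, l f v and L F V, are the double crossovers. Comparing them with the parentals, only the l allele has switched, so l is the middle locus and the order is v – l – f.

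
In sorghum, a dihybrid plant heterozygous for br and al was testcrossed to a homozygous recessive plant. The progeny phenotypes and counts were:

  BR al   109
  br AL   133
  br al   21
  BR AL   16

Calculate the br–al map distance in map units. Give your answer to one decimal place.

13.3 map units

The two most frequent classes, BR al (109) and br AL (133), are the parental types, so the F1 was BR al / br AL.
The recombinant classes are BR AL and br al: 16 + 21 = 37.
Recombination frequency = 37/279 = 0.1326 ≈ 13.3%, i.e. 13.3 map units.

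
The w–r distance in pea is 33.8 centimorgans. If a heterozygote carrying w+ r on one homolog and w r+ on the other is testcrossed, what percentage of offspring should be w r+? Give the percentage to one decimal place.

33.1%

A map distance of 33.8 centimorgans corresponds to a recombination frequency of 0.338.
The F1 is w+ r / w r+, so w r+ is a parental gamete class with expected frequency (1 − r)/2 = 0.662/2 = 0.3310.
That is 0.3310 = 33.1% of the progeny.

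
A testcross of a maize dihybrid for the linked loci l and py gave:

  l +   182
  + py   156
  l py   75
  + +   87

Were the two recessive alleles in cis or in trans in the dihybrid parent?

The two most frequent classes are + py (156) and l + (182); these are the parental (non-recombinant) types.
So the F1 carried + py on one chromosome and l + on the other — the recessive alleles are on opposite chromosomes (trans / repulsion).

trans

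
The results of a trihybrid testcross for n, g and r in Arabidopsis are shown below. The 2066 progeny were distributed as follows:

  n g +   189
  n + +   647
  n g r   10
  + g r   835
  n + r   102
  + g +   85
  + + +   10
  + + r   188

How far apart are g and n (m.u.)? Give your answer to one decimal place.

19.2 m.u.

The two most frequent reciprocal classes, n + + and + g r, are the parental types, so the F1 was n + + / + g r.
The two rarest classes, + + + and n g r, are the double crossovers. Comparing them with the parentals, only the n allele has switched, so n is the middle locus and the order is r – n – g.
Crossovers in the n–g interval produce the single-crossover classes n g + and + + r (189 + 188 = 377) plus the double crossovers (20).
RF(n–g) = (377 + 20) / 2066 = 397/2066 = 0.1922 → 19.2 m.u.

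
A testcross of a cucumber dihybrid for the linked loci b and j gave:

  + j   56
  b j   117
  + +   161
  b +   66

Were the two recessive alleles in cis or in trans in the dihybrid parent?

cis

The two most frequent classes are + + (161) and b j (117); these are the parental (non-recombinant) types.
So the F1 carried + + on one chromosome and b j on the other — the recessive alleles are on the same chromosome (cis / coupling).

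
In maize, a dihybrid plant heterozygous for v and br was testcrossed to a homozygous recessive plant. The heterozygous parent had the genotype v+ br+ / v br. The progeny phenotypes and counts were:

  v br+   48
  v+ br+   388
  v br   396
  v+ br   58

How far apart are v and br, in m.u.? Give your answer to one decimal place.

The recombinant classes are v+ br and v br+: 58 + 48 = 106.
Recombination frequency = 106/890 = 0.1191 ≈ 11.9%, i.e. 11.9 m.u.

11.9 m.u.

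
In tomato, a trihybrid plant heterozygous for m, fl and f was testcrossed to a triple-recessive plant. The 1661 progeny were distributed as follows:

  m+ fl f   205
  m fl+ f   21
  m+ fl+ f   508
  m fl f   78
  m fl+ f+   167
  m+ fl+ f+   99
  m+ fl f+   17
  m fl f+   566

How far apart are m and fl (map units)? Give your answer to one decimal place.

The two most frequent reciprocal classes, m+ fl+ f and m fl f+, are the parental types, so the F1 was m+ fl+ f / m fl f+.
The two rarest classes, m fl+ f and m+ fl f+, are the double crossovers. Comparing them with the parentals, only the m allele has switched, so m is the middle locus and the order is fl – m – f.
Crossovers in the fl–m interval produce the single-crossover classes m+ fl f and m fl+ f+ (205 + 167 = 372) plus the double crossovers (38).
RF(fl–m) = (372 + 38) / 1661 = 410/1661 = 0.2468 → 24.7 map units.

24.7 map units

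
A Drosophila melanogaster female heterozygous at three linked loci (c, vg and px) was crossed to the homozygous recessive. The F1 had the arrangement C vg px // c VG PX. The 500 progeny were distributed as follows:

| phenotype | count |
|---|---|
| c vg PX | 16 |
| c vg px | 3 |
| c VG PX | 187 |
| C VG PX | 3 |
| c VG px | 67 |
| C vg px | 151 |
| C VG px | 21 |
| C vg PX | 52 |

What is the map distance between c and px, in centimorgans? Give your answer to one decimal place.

The two rarest classes, c vg px and C VG PX, are the double crossovers. Comparing them with the parentals, only the c allele has switched, so c is the middle locus and the order is px – c – vg.
Crossovers in the px–c interval produce the single-crossover classes C vg PX and c VG px (52 + 67 = 119) plus the double crossovers (6).
RF(px–c) = (119 + 6) / 500 = 125/500 = 0.2500 → 25.0 centimorgans.

25.0 centimorgans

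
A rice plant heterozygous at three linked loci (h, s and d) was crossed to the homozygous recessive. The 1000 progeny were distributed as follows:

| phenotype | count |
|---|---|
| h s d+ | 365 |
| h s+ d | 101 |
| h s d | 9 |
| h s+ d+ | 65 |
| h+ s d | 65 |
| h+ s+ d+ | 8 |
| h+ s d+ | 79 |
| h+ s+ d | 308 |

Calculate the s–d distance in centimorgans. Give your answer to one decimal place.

The two most frequent reciprocal classes, h s d+ and h+ s+ d, are the parental types, so the F1 was h s d+ / h+ s+ d.
The two rarest classes, h s d and h+ s+ d+, are the double crossovers. Comparing them with the parentals, only the d allele has switched, so d is the middle locus and the order is s – d – h.
Crossovers in the s–d interval produce the single-crossover classes h s+ d+ and h+ s d (65 + 65 = 130) plus the double crossovers (17).
RF(s–d) = (130 + 17) / 1000 = 147/1000 = 0.1470 → 14.7 centimorgans.

14.7 centimorgans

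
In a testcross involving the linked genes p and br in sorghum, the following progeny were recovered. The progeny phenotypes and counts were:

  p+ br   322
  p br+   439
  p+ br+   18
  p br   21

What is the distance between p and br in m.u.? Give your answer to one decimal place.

The two most frequent classes, p+ br (322) and p br+ (439), are the parental types, so the F1 was p+ br / p br+.
The recombinant classes are p+ br+ and p br: 18 + 21 = 39.
Recombination frequency = 39/800 = 0.0488 ≈ 4.9%, i.e. 4.9 m.u.

4.9 m.u.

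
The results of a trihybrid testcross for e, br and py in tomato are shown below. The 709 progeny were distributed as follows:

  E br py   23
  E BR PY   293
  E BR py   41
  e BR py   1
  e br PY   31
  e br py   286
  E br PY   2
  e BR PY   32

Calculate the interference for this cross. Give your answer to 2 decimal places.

The two most frequent reciprocal classes, E BR PY and e br py, are the parental types, so the F1 was E BR PY / e br py.
The two rarest classes, E br PY and e BR py, are the double crossovers. Comparing them with the parentals, only the br allele has switched, so br is the middle locus and the order is py – br – e.
py–br: (72 + 3)/709 = 0.1058; br–e: (55 + 3)/709 = 0.0818.
Expected DCO frequency = 0.1058 × 0.0818 ≈ 0.00865; observed = 3/709 ≈ 0.00423.
Coefficient of coincidence = 0.00423/0.00865 ≈ 0.49; interference = 1 − 0.49 = 0.51.

0.51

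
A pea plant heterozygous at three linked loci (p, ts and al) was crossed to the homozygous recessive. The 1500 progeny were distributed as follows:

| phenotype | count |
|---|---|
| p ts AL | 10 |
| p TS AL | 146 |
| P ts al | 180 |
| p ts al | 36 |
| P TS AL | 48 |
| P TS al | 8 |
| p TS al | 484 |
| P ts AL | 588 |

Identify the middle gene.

The two most frequent reciprocal classes, P ts AL and p TS al, are the parental types, so the F1 was P ts AL / p TS al.
The two rarest classes, p ts AL and P TS al, are the double crossovers. Comparing them with the parentals, only the p allele has switched, so p is the middle locus and the order is al – p – ts.

p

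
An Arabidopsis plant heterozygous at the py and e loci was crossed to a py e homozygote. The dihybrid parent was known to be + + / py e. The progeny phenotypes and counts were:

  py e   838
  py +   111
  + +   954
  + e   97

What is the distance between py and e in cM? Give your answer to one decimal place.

10.4 cM

The recombinant classes are + e and py +: 97 + 111 = 208.
Recombination frequency = 208/2000 = 0.1040 ≈ 10.4%, i.e. 10.4 cM.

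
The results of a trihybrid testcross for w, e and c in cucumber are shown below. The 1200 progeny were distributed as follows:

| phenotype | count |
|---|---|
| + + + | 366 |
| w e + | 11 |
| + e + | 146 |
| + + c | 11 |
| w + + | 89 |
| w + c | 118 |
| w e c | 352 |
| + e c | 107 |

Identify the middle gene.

The two most frequent reciprocal classes, + + + and w e c, are the parental types, so the F1 was + + + / w e c.
The two rarest classes, + + c and w e +, are the double crossovers. Comparing them with the parentals, only the c allele has switched, so c is the middle locus and the order is e – c – w.

c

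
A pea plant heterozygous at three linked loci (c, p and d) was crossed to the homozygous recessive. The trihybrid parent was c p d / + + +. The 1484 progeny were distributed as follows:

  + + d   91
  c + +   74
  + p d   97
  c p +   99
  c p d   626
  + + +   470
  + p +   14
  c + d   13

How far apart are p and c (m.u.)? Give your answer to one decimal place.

13.3 m.u.

The two rarest classes, c + d and + p +, are the double crossovers. Comparing them with the parentals, only the p allele has switched, so p is the middle locus and the order is d – p – c.
Crossovers in the p–c interval produce the single-crossover classes + p d and c + + (97 + 74 = 171) plus the double crossovers (27).
RF(p–c) = (171 + 27) / 1484 = 198/1484 = 0.1334 → 13.3 m.u.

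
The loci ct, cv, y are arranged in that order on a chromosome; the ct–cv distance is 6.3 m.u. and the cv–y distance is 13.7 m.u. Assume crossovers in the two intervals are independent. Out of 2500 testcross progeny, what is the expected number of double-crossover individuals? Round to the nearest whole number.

Map distances give recombination frequencies of 0.063 and 0.137 for the two intervals.
With no interference, expected double-crossover frequency = 0.063 × 0.137 = 0.00863.
Expected number = 0.00863 × 2500 = 21.58 ≈ 22.

22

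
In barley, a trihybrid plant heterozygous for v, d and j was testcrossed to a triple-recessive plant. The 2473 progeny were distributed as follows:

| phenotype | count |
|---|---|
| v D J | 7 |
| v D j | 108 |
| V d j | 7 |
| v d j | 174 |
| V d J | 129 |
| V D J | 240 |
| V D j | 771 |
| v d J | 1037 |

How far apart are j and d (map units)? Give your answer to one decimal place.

17.3 map units

The two most frequent reciprocal classes, v d J and V D j, are the parental types, so the F1 was v d J / V D j.
The two rarest classes, v D J and V d j, are the double crossovers. Comparing them with the parentals, only the d allele has switched, so d is the middle locus and the order is j – d – v.
Crossovers in the j–d interval produce the single-crossover classes v d j and V D J (174 + 240 = 414) plus the double crossovers (14).
RF(j–d) = (414 + 14) / 2473 = 428/2473 = 0.1731 → 17.3 map units.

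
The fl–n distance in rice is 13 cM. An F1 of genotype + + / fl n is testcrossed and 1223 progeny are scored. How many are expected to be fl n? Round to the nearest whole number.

532

A map distance of 13 cM corresponds to a recombination frequency of 0.130.
The F1 is + + / fl n, so fl n is a parental gamete class with expected frequency (1 − r)/2 = 0.870/2 = 0.4350.
Expected number = 0.4350 × 1223 = 532.00 ≈ 532.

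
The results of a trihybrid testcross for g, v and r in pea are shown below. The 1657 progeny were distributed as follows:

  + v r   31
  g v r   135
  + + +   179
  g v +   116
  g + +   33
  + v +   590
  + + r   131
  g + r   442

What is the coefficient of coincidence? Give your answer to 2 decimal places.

0.90

The two most frequent reciprocal classes, g + r and + v +, are the parental types, so the F1 was g + r / + v +.
The two rarest classes, g + + and + v r, are the double crossovers. Comparing them with the parentals, only the r allele has switched, so r is the middle locus and the order is g – r – v.
g–r: (247 + 64)/1657 = 0.1877; r–v: (314 + 64)/1657 = 0.2281.
Expected DCO frequency = 0.1877 × 0.2281 ≈ 0.04281; observed = 64/1657 ≈ 0.03862.
Coefficient of coincidence = 0.03862/0.04281 ≈ 0.90.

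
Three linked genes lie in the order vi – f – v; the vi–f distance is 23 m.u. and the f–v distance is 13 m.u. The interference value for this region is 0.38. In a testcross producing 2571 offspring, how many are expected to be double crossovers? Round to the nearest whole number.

Map distances give recombination frequencies of 0.230 and 0.130 for the two intervals.
With interference 0.38 (so coincidence = 0.62), expected double-crossover frequency = 0.230 × 0.130 × 0.62 = 0.01854.
Expected number = 0.01854 × 2571 = 47.66 ≈ 48.

48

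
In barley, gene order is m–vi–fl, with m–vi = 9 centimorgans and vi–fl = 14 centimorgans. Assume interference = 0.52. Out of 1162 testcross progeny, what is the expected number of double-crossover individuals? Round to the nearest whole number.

Map distances give recombination frequencies of 0.090 and 0.140 for the two intervals.
With interference 0.52 (so coincidence = 0.48), expected double-crossover frequency = 0.090 × 0.140 × 0.48 = 0.00605.
Expected number = 0.00605 × 1162 = 7.03 ≈ 7.

7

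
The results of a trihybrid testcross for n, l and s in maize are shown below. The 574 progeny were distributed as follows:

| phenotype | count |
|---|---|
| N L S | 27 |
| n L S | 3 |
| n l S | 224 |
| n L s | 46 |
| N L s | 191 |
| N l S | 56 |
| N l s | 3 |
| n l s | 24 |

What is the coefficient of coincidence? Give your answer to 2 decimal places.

The two most frequent reciprocal classes, N L s and n l S, are the parental types, so the F1 was N L s / n l S.
The two rarest classes, N l s and n L S, are the double crossovers. Comparing them with the parentals, only the l allele has switched, so l is the middle locus and the order is n – l – s.
n–l: (102 + 6)/574 = 0.1882; l–s: (51 + 6)/574 = 0.0993.
Expected DCO frequency = 0.1882 × 0.0993 ≈ 0.01869; observed = 6/574 ≈ 0.01045.
Coefficient of coincidence = 0.01045/0.01869 ≈ 0.56.

0.56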